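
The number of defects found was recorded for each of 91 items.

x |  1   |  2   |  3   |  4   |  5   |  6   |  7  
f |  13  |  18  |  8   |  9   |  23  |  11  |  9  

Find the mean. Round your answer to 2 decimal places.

3.88

Values: 1, 2, 3, 4, 5, 6, 7
Σfx = 13×1 + 18×2 + 8×3 + 9×4 + 23×5 + 11×6 + 9×7 = 353
n = Σf = 91
Mean = 353 / 91 = 3.8791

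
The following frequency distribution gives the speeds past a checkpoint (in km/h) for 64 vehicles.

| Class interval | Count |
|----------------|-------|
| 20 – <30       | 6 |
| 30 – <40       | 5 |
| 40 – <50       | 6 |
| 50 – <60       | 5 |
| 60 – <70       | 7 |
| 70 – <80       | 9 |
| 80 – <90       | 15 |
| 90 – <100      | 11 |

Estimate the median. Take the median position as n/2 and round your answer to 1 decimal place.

73.3

Cumulative frequencies: 6, 11, 17, 22, 29, 38, 53, 64
n = 64; position = n/2 = 32.
This falls in the class 70 – <80: L = 70, F = 29, f = 9, h = 10.
Median ≈ 70 + ((32 − 29) / 9) × 10 = 73.3333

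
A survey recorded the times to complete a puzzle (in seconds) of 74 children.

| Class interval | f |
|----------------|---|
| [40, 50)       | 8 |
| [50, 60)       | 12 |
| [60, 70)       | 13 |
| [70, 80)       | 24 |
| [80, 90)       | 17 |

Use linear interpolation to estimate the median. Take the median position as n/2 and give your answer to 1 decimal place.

71.7

Cumulative frequencies: 8, 20, 33, 57, 74
n = 74; position = n/2 = 37.
This falls in the class [70, 80): L = 70, F = 33, f = 24, h = 10.
Median ≈ 70 + ((37 − 33) / 24) × 10 = 71.6667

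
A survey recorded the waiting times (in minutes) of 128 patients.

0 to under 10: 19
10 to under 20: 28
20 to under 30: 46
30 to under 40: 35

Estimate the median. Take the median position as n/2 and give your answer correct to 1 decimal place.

23.7

Cumulative frequencies: 19, 47, 93, 128
n = 128; position = n/2 = 64.
This falls in the class 20 to under 30: L = 20, F = 47, f = 46, h = 10.
Median ≈ 20 + ((64 − 47) / 46) × 10 = 23.6957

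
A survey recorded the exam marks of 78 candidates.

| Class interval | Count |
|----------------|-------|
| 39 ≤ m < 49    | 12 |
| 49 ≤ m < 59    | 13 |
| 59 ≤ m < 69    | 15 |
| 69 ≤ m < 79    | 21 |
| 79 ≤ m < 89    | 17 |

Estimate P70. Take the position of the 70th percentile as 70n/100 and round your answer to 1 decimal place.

76.0

Cumulative frequencies: 12, 25, 40, 61, 78
n = 78; position = 70n/100 = 54.6.
This falls in the class 69 ≤ m < 79: L = 69, F = 40, f = 21, h = 10.
70th percentile ≈ 69 + ((54.6 − 40) / 21) × 10 = 75.9524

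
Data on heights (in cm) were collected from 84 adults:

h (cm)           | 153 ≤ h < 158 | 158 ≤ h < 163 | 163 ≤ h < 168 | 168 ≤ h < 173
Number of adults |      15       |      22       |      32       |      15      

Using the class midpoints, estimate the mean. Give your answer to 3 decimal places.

Midpoints: 155.5, 160.5, 165.5, 170.5
Σfm = 15×155.5 + 22×160.5 + 32×165.5 + 15×170.5 = 13717
n = Σf = 84
Mean = 13717 / 84 = 163.2976

163.298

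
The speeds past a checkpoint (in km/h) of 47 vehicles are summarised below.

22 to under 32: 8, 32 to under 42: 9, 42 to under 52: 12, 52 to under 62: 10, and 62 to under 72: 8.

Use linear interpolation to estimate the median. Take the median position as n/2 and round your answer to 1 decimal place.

Cumulative frequencies: 8, 17, 29, 39, 47
n = 47; position = n/2 = 23.5.
This falls in the class 42 to under 52: L = 42, F = 17, f = 12, h = 10.
Median ≈ 42 + ((23.5 − 17) / 12) × 10 = 47.4167

47.4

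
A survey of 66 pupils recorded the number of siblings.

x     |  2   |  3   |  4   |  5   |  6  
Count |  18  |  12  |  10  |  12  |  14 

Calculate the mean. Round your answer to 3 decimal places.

Values: 2, 3, 4, 5, 6
Σfx = 18×2 + 12×3 + 10×4 + 12×5 + 14×6 = 256
n = Σf = 66
Mean = 256 / 66 = 3.8788

3.879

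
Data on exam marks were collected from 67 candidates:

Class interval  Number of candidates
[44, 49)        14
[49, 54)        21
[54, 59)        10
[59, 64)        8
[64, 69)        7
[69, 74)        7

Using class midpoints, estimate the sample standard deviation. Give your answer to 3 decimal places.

8.152

Midpoints: 46.5, 51.5, 56.5, 61.5, 66.5, 71.5
n = 67, Σfm = 3755.5, mean = 56.0522
Σfm² = 214890.75
Σf(m − x̄)² = Σfm² − (Σfm)²/n = 214890.75 − 3755.5²/67 = 4386.5672
Sample variance = 4386.5672 / 66 = 66.4631
Standard deviation = √66.4631 = 8.1525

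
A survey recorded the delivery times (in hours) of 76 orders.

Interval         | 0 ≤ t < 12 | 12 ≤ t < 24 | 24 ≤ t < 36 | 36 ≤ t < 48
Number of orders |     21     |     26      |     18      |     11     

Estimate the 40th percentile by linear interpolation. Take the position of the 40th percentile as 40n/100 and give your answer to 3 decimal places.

Cumulative frequencies: 21, 47, 65, 76
n = 76; position = 40n/100 = 30.4.
This falls in the class 12 ≤ t < 24: L = 12, F = 21, f = 26, h = 12.
40th percentile ≈ 12 + ((30.4 − 21) / 26) × 12 = 16.3385

16.338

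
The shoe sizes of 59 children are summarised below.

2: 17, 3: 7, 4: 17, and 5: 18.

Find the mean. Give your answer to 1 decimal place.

3.6

Values: 2, 3, 4, 5
Σfx = 17×2 + 7×3 + 17×4 + 18×5 = 213
n = Σf = 59
Mean = 213 / 59 = 3.6102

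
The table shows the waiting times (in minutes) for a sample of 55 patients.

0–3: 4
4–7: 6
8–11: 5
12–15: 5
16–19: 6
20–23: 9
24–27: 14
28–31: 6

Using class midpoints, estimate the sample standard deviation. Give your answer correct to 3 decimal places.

8.800

Midpoints: 1.5, 5.5, 9.5, 13.5, 17.5, 21.5, 25.5, 29.5
n = 55, Σfm = 986.5, mean = 17.9364
Σfm² = 21875.75
Σf(m − x̄)² = Σfm² − (Σfm)²/n = 21875.75 − 986.5²/55 = 4181.5273
Sample variance = 4181.5273 / 54 = 77.4357
Standard deviation = √77.4357 = 8.7998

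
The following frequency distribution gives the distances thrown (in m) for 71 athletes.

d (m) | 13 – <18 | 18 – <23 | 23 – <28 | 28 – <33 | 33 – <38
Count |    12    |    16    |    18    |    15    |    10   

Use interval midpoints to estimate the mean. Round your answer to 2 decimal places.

25.15

Midpoints: 15.5, 20.5, 25.5, 30.5, 35.5
Σfm = 12×15.5 + 16×20.5 + 18×25.5 + 15×30.5 + 10×35.5 = 1785.5
n = Σf = 71
Mean = 1785.5 / 71 = 25.1479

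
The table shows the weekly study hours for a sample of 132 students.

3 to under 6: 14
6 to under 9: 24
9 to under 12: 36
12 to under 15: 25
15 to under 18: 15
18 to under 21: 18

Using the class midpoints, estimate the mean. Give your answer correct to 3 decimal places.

Midpoints: 4.5, 7.5, 10.5, 13.5, 16.5, 19.5
Σfm = 14×4.5 + 24×7.5 + 36×10.5 + 25×13.5 + 15×16.5 + 18×19.5 = 1557
n = Σf = 132
Mean = 1557 / 132 = 11.7955

11.795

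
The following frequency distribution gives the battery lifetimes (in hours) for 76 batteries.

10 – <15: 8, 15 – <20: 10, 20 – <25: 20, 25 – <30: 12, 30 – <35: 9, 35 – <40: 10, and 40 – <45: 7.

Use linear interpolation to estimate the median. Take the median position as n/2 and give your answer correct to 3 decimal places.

25.000

Cumulative frequencies: 8, 18, 38, 50, 59, 69, 76
n = 76; position = n/2 = 38.
This falls in the class 20 – <25: L = 20, F = 18, f = 20, h = 5.
Median ≈ 20 + ((38 − 18) / 20) × 5 = 25.0000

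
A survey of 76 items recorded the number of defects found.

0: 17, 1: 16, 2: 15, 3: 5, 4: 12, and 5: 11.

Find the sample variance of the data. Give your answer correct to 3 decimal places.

3.121

Values: 0, 1, 2, 3, 4, 5
n = 76, Σfx = 164, mean = 2.1579
Σfx² = 588
Σf(x − x̄)² = Σfx² − (Σfx)²/n = 588 − 164²/76 = 234.1053
Sample variance = 234.1053 / 75 = 3.1214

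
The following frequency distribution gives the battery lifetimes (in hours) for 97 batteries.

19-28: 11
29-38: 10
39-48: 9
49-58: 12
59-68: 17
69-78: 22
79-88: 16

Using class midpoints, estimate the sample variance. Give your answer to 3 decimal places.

389.820

Midpoints: 23.5, 33.5, 43.5, 53.5, 63.5, 73.5, 83.5
n = 97, Σfm = 5659.5, mean = 58.3454
Σfm² = 367628.25
Σf(m − x̄)² = Σfm² − (Σfm)²/n = 367628.25 − 5659.5²/97 = 37422.6804
Sample variance = 37422.6804 / 96 = 389.8196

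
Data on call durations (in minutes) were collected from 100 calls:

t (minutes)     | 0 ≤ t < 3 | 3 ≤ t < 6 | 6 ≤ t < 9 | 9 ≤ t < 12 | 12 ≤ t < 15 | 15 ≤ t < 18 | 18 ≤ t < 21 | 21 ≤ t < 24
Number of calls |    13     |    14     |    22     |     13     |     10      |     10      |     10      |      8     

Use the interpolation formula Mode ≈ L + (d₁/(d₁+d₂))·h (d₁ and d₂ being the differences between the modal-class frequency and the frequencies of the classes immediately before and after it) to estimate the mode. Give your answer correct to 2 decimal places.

Modal class: 6 ≤ t < 9 (highest frequency 22).
d₁ = 22 − 14 = 8, d₂ = 22 − 13 = 9
Mode ≈ 6 + (8/(8+9)) × 3 = 6 + 1.4118 = 7.4118

7.41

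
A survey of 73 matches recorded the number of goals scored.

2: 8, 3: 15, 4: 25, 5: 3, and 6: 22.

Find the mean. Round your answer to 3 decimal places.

Values: 2, 3, 4, 5, 6
Σfx = 8×2 + 15×3 + 25×4 + 3×5 + 22×6 = 308
n = Σf = 73
Mean = 308 / 73 = 4.2192

4.219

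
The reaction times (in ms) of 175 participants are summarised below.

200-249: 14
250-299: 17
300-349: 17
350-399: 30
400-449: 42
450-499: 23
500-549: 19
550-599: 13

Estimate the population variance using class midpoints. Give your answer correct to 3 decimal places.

Midpoints: 224.5, 274.5, 324.5, 374.5, 424.5, 474.5, 524.5, 574.5
n = 175, Σfm = 70737.5, mean = 404.2143
Σfm² = 30248593.75
Σf(m − x̄)² = Σfm² − (Σfm)²/n = 30248593.75 − 70737.5²/175 = 1655485.7143
Population variance = 1655485.7143 / 175 = 9459.9184

9459.918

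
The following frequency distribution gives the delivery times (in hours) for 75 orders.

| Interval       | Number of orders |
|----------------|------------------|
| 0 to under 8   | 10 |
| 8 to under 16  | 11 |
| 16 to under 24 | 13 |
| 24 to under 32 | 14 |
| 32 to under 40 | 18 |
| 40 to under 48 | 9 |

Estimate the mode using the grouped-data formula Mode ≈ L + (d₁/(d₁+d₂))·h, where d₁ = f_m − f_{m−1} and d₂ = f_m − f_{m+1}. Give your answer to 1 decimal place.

Modal class: 32 to under 40 (highest frequency 18).
d₁ = 18 − 14 = 4, d₂ = 18 − 9 = 9
Mode ≈ 32 + (4/(4+9)) × 8 = 32 + 2.4615 = 34.4615

34.5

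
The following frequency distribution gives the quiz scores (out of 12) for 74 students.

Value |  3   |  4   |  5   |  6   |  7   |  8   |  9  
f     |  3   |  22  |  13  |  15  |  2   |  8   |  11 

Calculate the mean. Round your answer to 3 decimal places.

Values: 3, 4, 5, 6, 7, 8, 9
Σfx = 3×3 + 22×4 + 13×5 + 15×6 + 2×7 + 8×8 + 11×9 = 429
n = Σf = 74
Mean = 429 / 74 = 5.7973

5.797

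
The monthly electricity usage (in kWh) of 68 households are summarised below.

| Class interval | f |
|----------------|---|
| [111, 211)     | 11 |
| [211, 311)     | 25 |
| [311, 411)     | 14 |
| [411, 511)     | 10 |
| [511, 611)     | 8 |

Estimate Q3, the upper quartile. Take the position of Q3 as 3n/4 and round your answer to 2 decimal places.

421.00

Cumulative frequencies: 11, 36, 50, 60, 68
n = 68; position = 3n/4 = 51.
This falls in the class [411, 511): L = 411, F = 50, f = 10, h = 100.
Upper quartile ≈ 411 + ((51 − 50) / 10) × 100 = 421.0000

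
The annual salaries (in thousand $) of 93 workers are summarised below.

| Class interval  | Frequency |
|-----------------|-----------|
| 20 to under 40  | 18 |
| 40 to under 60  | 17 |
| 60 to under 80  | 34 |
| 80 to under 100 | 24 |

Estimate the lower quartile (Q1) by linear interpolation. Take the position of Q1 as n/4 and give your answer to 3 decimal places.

46.176

Cumulative frequencies: 18, 35, 69, 93
n = 93; position = n/4 = 23.25.
This falls in the class 40 to under 60: L = 40, F = 18, f = 17, h = 20.
Lower quartile ≈ 40 + ((23.25 − 18) / 17) × 20 = 46.1765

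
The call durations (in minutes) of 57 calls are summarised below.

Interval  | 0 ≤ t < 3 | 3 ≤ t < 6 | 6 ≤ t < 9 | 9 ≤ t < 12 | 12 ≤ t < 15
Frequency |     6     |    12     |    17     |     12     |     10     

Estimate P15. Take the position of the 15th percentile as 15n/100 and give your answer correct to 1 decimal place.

3.6

Cumulative frequencies: 6, 18, 35, 47, 57
n = 57; position = 15n/100 = 8.55.
This falls in the class 3 ≤ t < 6: L = 3, F = 6, f = 12, h = 3.
15th percentile ≈ 3 + ((8.55 − 6) / 12) × 3 = 3.6375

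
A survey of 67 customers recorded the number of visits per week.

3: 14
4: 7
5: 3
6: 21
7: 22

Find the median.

Cumulative frequencies: 14, 21, 24, 45, 67
n = 67, so the median is the value in position (n+1)/2 = 34.
Position 34 falls at value 6.

6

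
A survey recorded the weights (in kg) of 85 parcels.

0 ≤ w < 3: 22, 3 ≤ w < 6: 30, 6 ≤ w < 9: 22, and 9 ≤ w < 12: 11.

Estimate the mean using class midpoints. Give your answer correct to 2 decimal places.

Midpoints: 1.5, 4.5, 7.5, 10.5
Σfm = 22×1.5 + 30×4.5 + 22×7.5 + 11×10.5 = 448.5
n = Σf = 85
Mean = 448.5 / 85 = 5.2765

5.28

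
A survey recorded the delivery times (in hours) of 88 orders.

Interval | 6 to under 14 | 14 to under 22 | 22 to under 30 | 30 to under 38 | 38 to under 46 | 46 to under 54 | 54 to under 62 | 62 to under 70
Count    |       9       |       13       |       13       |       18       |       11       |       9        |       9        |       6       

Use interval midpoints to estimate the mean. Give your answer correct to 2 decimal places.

Midpoints: 10, 18, 26, 34, 42, 50, 58, 66
Σfm = 9×10 + 13×18 + 13×26 + 18×34 + 11×42 + 9×50 + 9×58 + 6×66 = 3104
n = Σf = 88
Mean = 3104 / 88 = 35.2727

35.27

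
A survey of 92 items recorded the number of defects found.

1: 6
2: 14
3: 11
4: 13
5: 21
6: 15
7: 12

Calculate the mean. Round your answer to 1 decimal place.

Values: 1, 2, 3, 4, 5, 6, 7
Σfx = 6×1 + 14×2 + 11×3 + 13×4 + 21×5 + 15×6 + 12×7 = 398
n = Σf = 92
Mean = 398 / 92 = 4.3261

4.3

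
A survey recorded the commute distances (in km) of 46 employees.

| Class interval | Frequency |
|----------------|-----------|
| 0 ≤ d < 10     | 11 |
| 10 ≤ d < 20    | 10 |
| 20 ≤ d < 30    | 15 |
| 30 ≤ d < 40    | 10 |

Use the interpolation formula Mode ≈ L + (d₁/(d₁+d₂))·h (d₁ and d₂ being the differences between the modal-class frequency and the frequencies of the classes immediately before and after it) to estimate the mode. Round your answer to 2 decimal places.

Modal class: 20 ≤ d < 30 (highest frequency 15).
d₁ = 15 − 10 = 5, d₂ = 15 − 10 = 5
Mode ≈ 20 + (5/(5+5)) × 10 = 20 + 5.0000 = 25.0000

25.00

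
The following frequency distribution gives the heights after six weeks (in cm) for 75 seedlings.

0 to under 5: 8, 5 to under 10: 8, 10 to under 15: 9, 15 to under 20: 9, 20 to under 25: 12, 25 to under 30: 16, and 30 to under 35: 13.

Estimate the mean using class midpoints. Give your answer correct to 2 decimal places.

19.77

Midpoints: 2.5, 7.5, 12.5, 17.5, 22.5, 27.5, 32.5
Σfm = 8×2.5 + 8×7.5 + 9×12.5 + 9×17.5 + 12×22.5 + 16×27.5 + 13×32.5 = 1482.5
n = Σf = 75
Mean = 1482.5 / 75 = 19.7667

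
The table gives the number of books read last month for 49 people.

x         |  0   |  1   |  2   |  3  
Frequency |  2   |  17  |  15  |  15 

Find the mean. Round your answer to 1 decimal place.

1.9

Values: 0, 1, 2, 3
Σfx = 2×0 + 17×1 + 15×2 + 15×3 = 92
n = Σf = 49
Mean = 92 / 49 = 1.8776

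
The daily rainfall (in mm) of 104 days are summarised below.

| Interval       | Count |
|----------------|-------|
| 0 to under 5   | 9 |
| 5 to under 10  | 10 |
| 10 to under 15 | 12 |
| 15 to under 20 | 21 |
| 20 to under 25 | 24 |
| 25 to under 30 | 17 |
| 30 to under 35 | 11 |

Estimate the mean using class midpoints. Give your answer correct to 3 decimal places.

19.038

Midpoints: 2.5, 7.5, 12.5, 17.5, 22.5, 27.5, 32.5
Σfm = 9×2.5 + 10×7.5 + 12×12.5 + 21×17.5 + 24×22.5 + 17×27.5 + 11×32.5 = 1980
n = Σf = 104
Mean = 1980 / 104 = 19.0385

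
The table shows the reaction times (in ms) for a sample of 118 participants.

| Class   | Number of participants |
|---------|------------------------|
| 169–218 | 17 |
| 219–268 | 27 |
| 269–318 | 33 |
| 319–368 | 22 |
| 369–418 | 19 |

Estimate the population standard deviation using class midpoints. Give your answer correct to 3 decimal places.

Midpoints: 193.5, 243.5, 293.5, 343.5, 393.5
n = 118, Σfm = 34583, mean = 293.0763
Σfm² = 10617935.5
Σf(m − x̄)² = Σfm² − (Σfm)²/n = 10617935.5 − 34583²/118 = 482478.8136
Population variance = 482478.8136 / 118 = 4088.8035
Standard deviation = √4088.8035 = 63.9438

63.944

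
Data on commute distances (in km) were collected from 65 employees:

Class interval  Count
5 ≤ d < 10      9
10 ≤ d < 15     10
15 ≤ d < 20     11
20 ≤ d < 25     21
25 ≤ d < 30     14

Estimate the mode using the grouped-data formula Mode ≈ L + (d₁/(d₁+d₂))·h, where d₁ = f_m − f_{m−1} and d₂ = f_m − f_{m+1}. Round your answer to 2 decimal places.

22.94

Modal class: 20 ≤ d < 25 (highest frequency 21).
d₁ = 21 − 11 = 10, d₂ = 21 − 14 = 7
Mode ≈ 20 + (10/(10+7)) × 5 = 20 + 2.9412 = 22.9412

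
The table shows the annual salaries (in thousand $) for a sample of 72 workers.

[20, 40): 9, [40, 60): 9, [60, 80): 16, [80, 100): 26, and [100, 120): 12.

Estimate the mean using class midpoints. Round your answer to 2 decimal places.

Midpoints: 30, 50, 70, 90, 110
Σfm = 9×30 + 9×50 + 16×70 + 26×90 + 12×110 = 5500
n = Σf = 72
Mean = 5500 / 72 = 76.3889

76.39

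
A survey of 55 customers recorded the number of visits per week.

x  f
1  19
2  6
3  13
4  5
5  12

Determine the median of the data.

3

Cumulative frequencies: 19, 25, 38, 43, 55
n = 55, so the median is the value in position (n+1)/2 = 28.
Position 28 falls at value 3.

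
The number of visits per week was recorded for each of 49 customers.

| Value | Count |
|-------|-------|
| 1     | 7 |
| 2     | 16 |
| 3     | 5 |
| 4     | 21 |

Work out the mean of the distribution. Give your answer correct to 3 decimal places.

2.816

Values: 1, 2, 3, 4
Σfx = 7×1 + 16×2 + 5×3 + 21×4 = 138
n = Σf = 49
Mean = 138 / 49 = 2.8163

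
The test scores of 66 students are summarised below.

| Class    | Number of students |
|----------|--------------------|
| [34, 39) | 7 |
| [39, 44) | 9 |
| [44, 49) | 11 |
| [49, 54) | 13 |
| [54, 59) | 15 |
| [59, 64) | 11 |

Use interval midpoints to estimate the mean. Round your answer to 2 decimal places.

Midpoints: 36.5, 41.5, 46.5, 51.5, 56.5, 61.5
Σfm = 7×36.5 + 9×41.5 + 11×46.5 + 13×51.5 + 15×56.5 + 11×61.5 = 3334
n = Σf = 66
Mean = 3334 / 66 = 50.5152

50.52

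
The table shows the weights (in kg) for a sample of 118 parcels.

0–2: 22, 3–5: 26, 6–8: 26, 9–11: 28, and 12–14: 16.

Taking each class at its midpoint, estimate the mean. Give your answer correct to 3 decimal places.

6.746

Midpoints: 1, 4, 7, 10, 13
Σfm = 22×1 + 26×4 + 26×7 + 28×10 + 16×13 = 796
n = Σf = 118
Mean = 796 / 118 = 6.7458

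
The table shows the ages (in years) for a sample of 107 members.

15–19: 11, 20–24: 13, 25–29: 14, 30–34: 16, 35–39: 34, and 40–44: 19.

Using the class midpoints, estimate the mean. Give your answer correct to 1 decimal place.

Midpoints: 17, 22, 27, 32, 37, 42
Σfm = 11×17 + 13×22 + 14×27 + 16×32 + 34×37 + 19×42 = 3419
n = Σf = 107
Mean = 3419 / 107 = 31.9533

32.0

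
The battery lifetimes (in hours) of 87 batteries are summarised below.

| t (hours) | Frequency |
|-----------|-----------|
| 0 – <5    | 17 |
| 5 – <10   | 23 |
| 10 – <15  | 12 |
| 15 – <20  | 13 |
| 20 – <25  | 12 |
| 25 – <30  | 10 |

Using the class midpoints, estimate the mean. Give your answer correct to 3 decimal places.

13.075

Midpoints: 2.5, 7.5, 12.5, 17.5, 22.5, 27.5
Σfm = 17×2.5 + 23×7.5 + 12×12.5 + 13×17.5 + 12×22.5 + 10×27.5 = 1137.5
n = Σf = 87
Mean = 1137.5 / 87 = 13.0747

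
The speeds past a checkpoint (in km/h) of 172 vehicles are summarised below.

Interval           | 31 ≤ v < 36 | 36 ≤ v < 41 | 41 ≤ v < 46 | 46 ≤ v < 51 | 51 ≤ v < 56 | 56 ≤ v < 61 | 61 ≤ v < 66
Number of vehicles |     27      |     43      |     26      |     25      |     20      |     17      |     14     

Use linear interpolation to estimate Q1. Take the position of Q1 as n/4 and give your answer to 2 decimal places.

37.86

Cumulative frequencies: 27, 70, 96, 121, 141, 158, 172
n = 172; position = n/4 = 43.
This falls in the class 36 ≤ v < 41: L = 36, F = 27, f = 43, h = 5.
Lower quartile ≈ 36 + ((43 − 27) / 43) × 5 = 37.8605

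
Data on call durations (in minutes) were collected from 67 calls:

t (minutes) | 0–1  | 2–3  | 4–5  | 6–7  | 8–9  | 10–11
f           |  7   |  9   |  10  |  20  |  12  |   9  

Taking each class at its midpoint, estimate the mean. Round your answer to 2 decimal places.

Midpoints: 0.5, 2.5, 4.5, 6.5, 8.5, 10.5
Σfm = 7×0.5 + 9×2.5 + 10×4.5 + 20×6.5 + 12×8.5 + 9×10.5 = 397.5
n = Σf = 67
Mean = 397.5 / 67 = 5.9328

5.93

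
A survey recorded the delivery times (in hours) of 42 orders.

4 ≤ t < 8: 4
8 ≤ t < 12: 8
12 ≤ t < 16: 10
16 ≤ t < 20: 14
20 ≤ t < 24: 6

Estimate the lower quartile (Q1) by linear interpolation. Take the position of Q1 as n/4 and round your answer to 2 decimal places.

11.25

Cumulative frequencies: 4, 12, 22, 36, 42
n = 42; position = n/4 = 10.5.
This falls in the class 8 ≤ t < 12: L = 8, F = 4, f = 8, h = 4.
Lower quartile ≈ 8 + ((10.5 − 4) / 8) × 4 = 11.2500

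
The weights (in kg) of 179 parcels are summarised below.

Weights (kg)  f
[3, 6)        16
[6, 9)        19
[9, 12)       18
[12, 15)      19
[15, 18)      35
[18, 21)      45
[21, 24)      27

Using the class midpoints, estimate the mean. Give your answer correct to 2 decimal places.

15.21

Midpoints: 4.5, 7.5, 10.5, 13.5, 16.5, 19.5, 22.5
Σfm = 16×4.5 + 19×7.5 + 18×10.5 + 19×13.5 + 35×16.5 + 45×19.5 + 27×22.5 = 2722.5
n = Σf = 179
Mean = 2722.5 / 179 = 15.2095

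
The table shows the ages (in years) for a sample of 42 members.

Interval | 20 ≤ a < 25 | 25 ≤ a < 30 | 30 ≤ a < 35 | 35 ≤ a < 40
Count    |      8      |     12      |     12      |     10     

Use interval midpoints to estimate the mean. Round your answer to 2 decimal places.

30.36

Midpoints: 22.5, 27.5, 32.5, 37.5
Σfm = 8×22.5 + 12×27.5 + 12×32.5 + 10×37.5 = 1275
n = Σf = 42
Mean = 1275 / 42 = 30.3571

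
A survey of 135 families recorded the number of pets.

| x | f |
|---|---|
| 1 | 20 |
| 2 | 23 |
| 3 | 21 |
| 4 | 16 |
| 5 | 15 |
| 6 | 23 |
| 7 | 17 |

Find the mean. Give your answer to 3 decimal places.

Values: 1, 2, 3, 4, 5, 6, 7
Σfx = 20×1 + 23×2 + 21×3 + 16×4 + 15×5 + 23×6 + 17×7 = 525
n = Σf = 135
Mean = 525 / 135 = 3.8889

3.889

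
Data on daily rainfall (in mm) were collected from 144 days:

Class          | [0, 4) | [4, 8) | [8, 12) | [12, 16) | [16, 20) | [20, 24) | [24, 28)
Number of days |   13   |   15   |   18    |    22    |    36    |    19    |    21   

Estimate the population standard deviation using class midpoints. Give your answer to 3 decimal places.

Midpoints: 2, 6, 10, 14, 18, 22, 26
n = 144, Σfm = 2216, mean = 15.3889
Σfm² = 41760
Σf(m − x̄)² = Σfm² − (Σfm)²/n = 41760 − 2216²/144 = 7658.2222
Population variance = 7658.2222 / 144 = 53.1821
Standard deviation = √53.1821 = 7.2926

7.293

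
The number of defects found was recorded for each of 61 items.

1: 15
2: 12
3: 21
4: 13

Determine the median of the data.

Cumulative frequencies: 15, 27, 48, 61
n = 61, so the median is the value in position (n+1)/2 = 31.
Position 31 falls at value 3.

3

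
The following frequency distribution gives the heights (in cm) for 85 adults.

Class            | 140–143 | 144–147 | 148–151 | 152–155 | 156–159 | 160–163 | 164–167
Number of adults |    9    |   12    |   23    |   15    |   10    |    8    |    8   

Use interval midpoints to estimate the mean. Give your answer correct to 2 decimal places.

Midpoints: 141.5, 145.5, 149.5, 153.5, 157.5, 161.5, 165.5
Σfm = 9×141.5 + 12×145.5 + 23×149.5 + 15×153.5 + 10×157.5 + 8×161.5 + 8×165.5 = 12951.5
n = Σf = 85
Mean = 12951.5 / 85 = 152.3706

152.37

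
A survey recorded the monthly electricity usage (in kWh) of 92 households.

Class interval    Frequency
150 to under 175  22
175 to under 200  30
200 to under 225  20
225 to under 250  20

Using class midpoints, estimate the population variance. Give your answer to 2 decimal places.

722.18

Midpoints: 162.5, 187.5, 212.5, 237.5
n = 92, Σfm = 18200, mean = 197.8261
Σfm² = 3666875
Σf(m − x̄)² = Σfm² − (Σfm)²/n = 3666875 − 18200²/92 = 66440.2174
Population variance = 66440.2174 / 92 = 722.1763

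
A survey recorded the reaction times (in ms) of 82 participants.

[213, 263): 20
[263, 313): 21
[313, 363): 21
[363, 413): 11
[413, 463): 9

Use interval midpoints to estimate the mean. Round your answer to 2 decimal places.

318.49

Midpoints: 238, 288, 338, 388, 438
Σfm = 20×238 + 21×288 + 21×338 + 11×388 + 9×438 = 26116
n = Σf = 82
Mean = 26116 / 82 = 318.4878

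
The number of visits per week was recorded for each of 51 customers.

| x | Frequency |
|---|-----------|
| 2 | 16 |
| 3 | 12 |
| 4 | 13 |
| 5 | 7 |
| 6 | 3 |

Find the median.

Cumulative frequencies: 16, 28, 41, 48, 51
n = 51, so the median is the value in position (n+1)/2 = 26.
Position 26 falls at value 3.

3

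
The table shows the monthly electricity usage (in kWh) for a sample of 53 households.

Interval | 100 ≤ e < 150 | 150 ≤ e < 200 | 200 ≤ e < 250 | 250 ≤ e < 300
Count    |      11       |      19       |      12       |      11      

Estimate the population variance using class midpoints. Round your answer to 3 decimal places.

Midpoints: 125, 175, 225, 275
n = 53, Σfm = 10425, mean = 196.6981
Σfm² = 2193125
Σf(m − x̄)² = Σfm² − (Σfm)²/n = 2193125 − 10425²/53 = 142547.1698
Population variance = 142547.1698 / 53 = 2689.5692

2689.569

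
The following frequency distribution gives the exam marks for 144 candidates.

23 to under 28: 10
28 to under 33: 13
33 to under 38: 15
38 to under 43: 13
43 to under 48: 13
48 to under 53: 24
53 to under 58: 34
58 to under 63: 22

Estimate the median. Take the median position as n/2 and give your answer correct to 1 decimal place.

49.7

Cumulative frequencies: 10, 23, 38, 51, 64, 88, 122, 144
n = 144; position = n/2 = 72.
This falls in the class 48 to under 53: L = 48, F = 64, f = 24, h = 5.
Median ≈ 48 + ((72 − 64) / 24) × 5 = 49.6667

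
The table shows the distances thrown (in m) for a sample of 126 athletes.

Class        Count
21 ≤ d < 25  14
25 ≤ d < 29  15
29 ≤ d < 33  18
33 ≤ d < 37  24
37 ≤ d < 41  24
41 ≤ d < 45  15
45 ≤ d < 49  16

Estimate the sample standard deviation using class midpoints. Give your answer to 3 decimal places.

Midpoints: 23, 27, 31, 35, 39, 43, 47
n = 126, Σfm = 4458, mean = 35.3810
Σfm² = 164622
Σf(m − x̄)² = Σfm² − (Σfm)²/n = 164622 − 4458²/126 = 6893.7143
Sample variance = 6893.7143 / 125 = 55.1497
Standard deviation = √55.1497 = 7.4263

7.426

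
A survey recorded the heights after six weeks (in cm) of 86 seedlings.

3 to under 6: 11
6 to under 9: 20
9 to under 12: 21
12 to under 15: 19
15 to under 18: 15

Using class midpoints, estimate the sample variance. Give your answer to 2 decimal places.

Midpoints: 4.5, 7.5, 10.5, 13.5, 16.5
n = 86, Σfm = 924, mean = 10.7442
Σfm² = 11209.5
Σf(m − x̄)² = Σfm² − (Σfm)²/n = 11209.5 − 924²/86 = 1281.8721
Sample variance = 1281.8721 / 85 = 15.0808

15.08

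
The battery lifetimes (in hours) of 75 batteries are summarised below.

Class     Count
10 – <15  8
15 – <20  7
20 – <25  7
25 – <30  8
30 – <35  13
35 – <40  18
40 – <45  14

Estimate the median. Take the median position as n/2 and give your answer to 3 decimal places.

Cumulative frequencies: 8, 15, 22, 30, 43, 61, 75
n = 75; position = n/2 = 37.5.
This falls in the class 30 – <35: L = 30, F = 30, f = 13, h = 5.
Median ≈ 30 + ((37.5 − 30) / 13) × 5 = 32.8846

32.885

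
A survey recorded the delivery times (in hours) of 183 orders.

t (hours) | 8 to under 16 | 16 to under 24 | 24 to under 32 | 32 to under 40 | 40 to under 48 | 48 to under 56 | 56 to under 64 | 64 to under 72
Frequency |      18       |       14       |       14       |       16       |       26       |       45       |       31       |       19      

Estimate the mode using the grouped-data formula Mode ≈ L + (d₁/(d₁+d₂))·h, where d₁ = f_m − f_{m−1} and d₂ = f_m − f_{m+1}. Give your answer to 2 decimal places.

52.61

Modal class: 48 to under 56 (highest frequency 45).
d₁ = 45 − 26 = 19, d₂ = 45 − 31 = 14
Mode ≈ 48 + (19/(19+14)) × 8 = 48 + 4.6061 = 52.6061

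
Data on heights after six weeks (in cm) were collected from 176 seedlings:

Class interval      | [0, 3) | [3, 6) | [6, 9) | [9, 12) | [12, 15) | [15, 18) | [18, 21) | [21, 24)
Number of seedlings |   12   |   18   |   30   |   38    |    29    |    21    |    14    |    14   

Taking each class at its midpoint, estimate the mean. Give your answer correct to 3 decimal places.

Midpoints: 1.5, 4.5, 7.5, 10.5, 13.5, 16.5, 19.5, 22.5
Σfm = 12×1.5 + 18×4.5 + 30×7.5 + 38×10.5 + 29×13.5 + 21×16.5 + 14×19.5 + 14×22.5 = 2049
n = Σf = 176
Mean = 2049 / 176 = 11.6420

11.642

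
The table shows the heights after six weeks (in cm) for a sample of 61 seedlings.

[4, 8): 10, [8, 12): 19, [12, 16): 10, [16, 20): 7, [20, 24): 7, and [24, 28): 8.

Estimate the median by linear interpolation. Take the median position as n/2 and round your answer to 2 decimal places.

12.60

Cumulative frequencies: 10, 29, 39, 46, 53, 61
n = 61; position = n/2 = 30.5.
This falls in the class [12, 16): L = 12, F = 29, f = 10, h = 4.
Median ≈ 12 + ((30.5 − 29) / 10) × 4 = 12.6000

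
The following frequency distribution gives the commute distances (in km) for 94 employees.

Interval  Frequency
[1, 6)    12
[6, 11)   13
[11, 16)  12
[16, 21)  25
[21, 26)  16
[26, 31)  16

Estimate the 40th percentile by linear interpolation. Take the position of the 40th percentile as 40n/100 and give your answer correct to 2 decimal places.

16.12

Cumulative frequencies: 12, 25, 37, 62, 78, 94
n = 94; position = 40n/100 = 37.6.
This falls in the class [16, 21): L = 16, F = 37, f = 25, h = 5.
40th percentile ≈ 16 + ((37.6 − 37) / 25) × 5 = 16.1200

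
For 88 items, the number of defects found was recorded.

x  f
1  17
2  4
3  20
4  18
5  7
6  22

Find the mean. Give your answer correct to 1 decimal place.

3.7

Values: 1, 2, 3, 4, 5, 6
Σfx = 17×1 + 4×2 + 20×3 + 18×4 + 7×5 + 22×6 = 324
n = Σf = 88
Mean = 324 / 88 = 3.6818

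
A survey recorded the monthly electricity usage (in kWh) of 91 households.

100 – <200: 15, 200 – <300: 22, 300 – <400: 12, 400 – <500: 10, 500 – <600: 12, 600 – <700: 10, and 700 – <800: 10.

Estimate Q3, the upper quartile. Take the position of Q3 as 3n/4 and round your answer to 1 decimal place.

577.1

Cumulative frequencies: 15, 37, 49, 59, 71, 81, 91
n = 91; position = 3n/4 = 68.25.
This falls in the class 500 – <600: L = 500, F = 59, f = 12, h = 100.
Upper quartile ≈ 500 + ((68.25 − 59) / 12) × 100 = 577.0833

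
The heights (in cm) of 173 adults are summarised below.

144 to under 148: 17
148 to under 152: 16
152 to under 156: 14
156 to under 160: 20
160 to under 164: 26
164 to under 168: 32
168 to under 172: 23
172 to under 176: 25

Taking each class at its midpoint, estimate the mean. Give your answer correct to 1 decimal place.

Midpoints: 146, 150, 154, 158, 162, 166, 170, 174
Σfm = 17×146 + 16×150 + 14×154 + 20×158 + 26×162 + 32×166 + 23×170 + 25×174 = 27982
n = Σf = 173
Mean = 27982 / 173 = 161.7457

161.7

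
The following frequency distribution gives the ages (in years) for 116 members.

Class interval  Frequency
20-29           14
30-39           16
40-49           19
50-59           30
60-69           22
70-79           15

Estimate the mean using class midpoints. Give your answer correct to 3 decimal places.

50.966

Midpoints: 24.5, 34.5, 44.5, 54.5, 64.5, 74.5
Σfm = 14×24.5 + 16×34.5 + 19×44.5 + 30×54.5 + 22×64.5 + 15×74.5 = 5912
n = Σf = 116
Mean = 5912 / 116 = 50.9655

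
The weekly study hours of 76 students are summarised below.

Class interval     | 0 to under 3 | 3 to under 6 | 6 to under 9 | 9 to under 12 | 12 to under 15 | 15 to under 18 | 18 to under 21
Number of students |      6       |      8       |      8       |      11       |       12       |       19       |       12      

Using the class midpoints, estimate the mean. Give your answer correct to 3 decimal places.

12.237

Midpoints: 1.5, 4.5, 7.5, 10.5, 13.5, 16.5, 19.5
Σfm = 6×1.5 + 8×4.5 + 8×7.5 + 11×10.5 + 12×13.5 + 19×16.5 + 12×19.5 = 930
n = Σf = 76
Mean = 930 / 76 = 12.2368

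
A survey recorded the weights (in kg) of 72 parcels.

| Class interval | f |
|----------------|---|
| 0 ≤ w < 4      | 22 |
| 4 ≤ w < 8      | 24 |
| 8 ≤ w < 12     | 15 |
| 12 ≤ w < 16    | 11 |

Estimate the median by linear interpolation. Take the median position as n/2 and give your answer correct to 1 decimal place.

6.3

Cumulative frequencies: 22, 46, 61, 72
n = 72; position = n/2 = 36.
This falls in the class 4 ≤ w < 8: L = 4, F = 22, f = 24, h = 4.
Median ≈ 4 + ((36 − 22) / 24) × 4 = 6.3333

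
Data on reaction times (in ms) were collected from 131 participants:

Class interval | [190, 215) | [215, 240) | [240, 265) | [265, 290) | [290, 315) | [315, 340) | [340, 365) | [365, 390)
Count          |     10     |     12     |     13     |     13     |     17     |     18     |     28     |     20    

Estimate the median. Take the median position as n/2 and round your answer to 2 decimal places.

Cumulative frequencies: 10, 22, 35, 48, 65, 83, 111, 131
n = 131; position = n/2 = 65.5.
This falls in the class [315, 340): L = 315, F = 65, f = 18, h = 25.
Median ≈ 315 + ((65.5 − 65) / 18) × 25 = 315.6944

315.69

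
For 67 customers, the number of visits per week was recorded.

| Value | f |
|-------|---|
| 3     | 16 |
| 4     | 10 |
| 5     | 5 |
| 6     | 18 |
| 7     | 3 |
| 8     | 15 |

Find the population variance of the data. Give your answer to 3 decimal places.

3.405

Values: 3, 4, 5, 6, 7, 8
n = 67, Σfx = 362, mean = 5.4030
Σfx² = 2184
Σf(x − x̄)² = Σfx² − (Σfx)²/n = 2184 − 362²/67 = 228.1194
Population variance = 228.1194 / 67 = 3.4048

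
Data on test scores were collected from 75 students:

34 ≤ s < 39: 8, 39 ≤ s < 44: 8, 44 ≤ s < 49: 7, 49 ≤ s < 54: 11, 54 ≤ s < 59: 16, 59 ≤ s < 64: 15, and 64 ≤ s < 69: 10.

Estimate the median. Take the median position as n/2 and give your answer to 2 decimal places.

55.09

Cumulative frequencies: 8, 16, 23, 34, 50, 65, 75
n = 75; position = n/2 = 37.5.
This falls in the class 54 ≤ s < 59: L = 54, F = 34, f = 16, h = 5.
Median ≈ 54 + ((37.5 − 34) / 16) × 5 = 55.0938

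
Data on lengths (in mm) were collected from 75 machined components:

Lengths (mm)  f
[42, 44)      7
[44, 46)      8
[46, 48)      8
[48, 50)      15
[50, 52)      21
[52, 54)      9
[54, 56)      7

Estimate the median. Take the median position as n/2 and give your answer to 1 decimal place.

49.9

Cumulative frequencies: 7, 15, 23, 38, 59, 68, 75
n = 75; position = n/2 = 37.5.
This falls in the class [48, 50): L = 48, F = 23, f = 15, h = 2.
Median ≈ 48 + ((37.5 − 23) / 15) × 2 = 49.9333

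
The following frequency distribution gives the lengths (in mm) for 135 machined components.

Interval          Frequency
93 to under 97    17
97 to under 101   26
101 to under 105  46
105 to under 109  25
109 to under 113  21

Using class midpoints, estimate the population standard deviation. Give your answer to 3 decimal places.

Midpoints: 95, 99, 103, 107, 111
n = 135, Σfm = 13933, mean = 103.2074
Σfm² = 1441231
Σf(m − x̄)² = Σfm² − (Σfm)²/n = 1441231 − 13933²/135 = 3242.1926
Population variance = 3242.1926 / 135 = 24.0162
Standard deviation = √24.0162 = 4.9006

4.901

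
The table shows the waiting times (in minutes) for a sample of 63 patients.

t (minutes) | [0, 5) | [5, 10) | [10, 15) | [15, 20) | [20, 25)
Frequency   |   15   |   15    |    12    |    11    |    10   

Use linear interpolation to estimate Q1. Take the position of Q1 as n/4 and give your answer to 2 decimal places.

Cumulative frequencies: 15, 30, 42, 53, 63
n = 63; position = n/4 = 15.75.
This falls in the class [5, 10): L = 5, F = 15, f = 15, h = 5.
Lower quartile ≈ 5 + ((15.75 − 15) / 15) × 5 = 5.2500

5.25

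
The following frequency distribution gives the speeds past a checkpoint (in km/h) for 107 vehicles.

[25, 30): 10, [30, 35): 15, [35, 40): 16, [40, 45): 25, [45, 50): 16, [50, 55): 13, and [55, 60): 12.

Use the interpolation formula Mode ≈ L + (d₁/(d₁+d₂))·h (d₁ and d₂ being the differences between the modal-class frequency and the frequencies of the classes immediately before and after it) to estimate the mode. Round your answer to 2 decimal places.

Modal class: [40, 45) (highest frequency 25).
d₁ = 25 − 16 = 9, d₂ = 25 − 16 = 9
Mode ≈ 40 + (9/(9+9)) × 5 = 40 + 2.5000 = 42.5000

42.50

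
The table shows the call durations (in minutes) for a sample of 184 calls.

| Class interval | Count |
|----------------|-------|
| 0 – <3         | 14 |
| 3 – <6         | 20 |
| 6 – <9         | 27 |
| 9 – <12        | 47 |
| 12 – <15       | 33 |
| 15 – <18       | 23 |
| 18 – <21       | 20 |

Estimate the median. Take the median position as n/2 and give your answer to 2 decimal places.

Cumulative frequencies: 14, 34, 61, 108, 141, 164, 184
n = 184; position = n/2 = 92.
This falls in the class 9 – <12: L = 9, F = 61, f = 47, h = 3.
Median ≈ 9 + ((92 − 61) / 47) × 3 = 10.9787

10.98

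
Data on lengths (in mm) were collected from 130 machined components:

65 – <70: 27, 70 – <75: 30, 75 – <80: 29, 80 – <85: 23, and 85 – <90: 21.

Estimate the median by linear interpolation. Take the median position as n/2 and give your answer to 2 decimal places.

Cumulative frequencies: 27, 57, 86, 109, 130
n = 130; position = n/2 = 65.
This falls in the class 75 – <80: L = 75, F = 57, f = 29, h = 5.
Median ≈ 75 + ((65 − 57) / 29) × 5 = 76.3793

76.38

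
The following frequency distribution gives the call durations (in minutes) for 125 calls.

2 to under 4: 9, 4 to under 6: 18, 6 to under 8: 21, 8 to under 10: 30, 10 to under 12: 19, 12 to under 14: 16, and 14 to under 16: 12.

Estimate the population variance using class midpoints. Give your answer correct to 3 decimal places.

11.678

Midpoints: 3, 5, 7, 9, 11, 13, 15
n = 125, Σfm = 1131, mean = 9.0480
Σfm² = 11693
Σf(m − x̄)² = Σfm² − (Σfm)²/n = 11693 − 1131²/125 = 1459.7120
Population variance = 1459.7120 / 125 = 11.6777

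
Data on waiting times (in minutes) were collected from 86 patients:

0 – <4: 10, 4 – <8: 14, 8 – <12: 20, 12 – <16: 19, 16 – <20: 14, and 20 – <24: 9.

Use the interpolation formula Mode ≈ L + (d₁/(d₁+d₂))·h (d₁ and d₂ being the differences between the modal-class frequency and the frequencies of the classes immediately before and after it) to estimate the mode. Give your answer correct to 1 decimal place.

Modal class: 8 – <12 (highest frequency 20).
d₁ = 20 − 14 = 6, d₂ = 20 − 19 = 1
Mode ≈ 8 + (6/(6+1)) × 4 = 8 + 3.4286 = 11.4286

11.4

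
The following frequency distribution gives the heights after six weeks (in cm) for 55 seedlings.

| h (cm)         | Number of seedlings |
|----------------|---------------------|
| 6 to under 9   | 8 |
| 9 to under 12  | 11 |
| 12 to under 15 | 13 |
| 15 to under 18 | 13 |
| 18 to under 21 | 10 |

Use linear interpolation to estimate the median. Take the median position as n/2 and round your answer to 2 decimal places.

Cumulative frequencies: 8, 19, 32, 45, 55
n = 55; position = n/2 = 27.5.
This falls in the class 12 to under 15: L = 12, F = 19, f = 13, h = 3.
Median ≈ 12 + ((27.5 − 19) / 13) × 3 = 13.9615

13.96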